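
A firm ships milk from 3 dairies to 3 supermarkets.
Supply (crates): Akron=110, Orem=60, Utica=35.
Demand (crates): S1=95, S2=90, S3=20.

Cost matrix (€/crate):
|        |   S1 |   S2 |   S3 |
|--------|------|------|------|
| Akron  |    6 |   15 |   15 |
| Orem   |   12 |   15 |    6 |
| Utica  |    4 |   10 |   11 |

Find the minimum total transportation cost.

1865

A cheapest plan:
  Akron to S1: 95 crates
  Akron to S2: 15 crates
  Orem to S2: 40 crates
  Orem to S3: 20 crates
  Utica to S2: 35 crates
Total cost = €1865.
(Supply check: Akron ships 110; Orem ships 60; Utica ships 35.)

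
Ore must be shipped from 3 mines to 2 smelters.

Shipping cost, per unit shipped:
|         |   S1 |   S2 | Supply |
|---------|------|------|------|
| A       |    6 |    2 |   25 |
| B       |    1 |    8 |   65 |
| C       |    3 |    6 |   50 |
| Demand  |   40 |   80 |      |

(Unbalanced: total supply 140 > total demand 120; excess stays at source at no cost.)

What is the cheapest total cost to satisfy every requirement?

430

A cheapest plan:
  A→S2: 25 tons
  B→S1: 40 tons
  B→S2: 5 tons
  C→S2: 50 tons
Total cost = 430.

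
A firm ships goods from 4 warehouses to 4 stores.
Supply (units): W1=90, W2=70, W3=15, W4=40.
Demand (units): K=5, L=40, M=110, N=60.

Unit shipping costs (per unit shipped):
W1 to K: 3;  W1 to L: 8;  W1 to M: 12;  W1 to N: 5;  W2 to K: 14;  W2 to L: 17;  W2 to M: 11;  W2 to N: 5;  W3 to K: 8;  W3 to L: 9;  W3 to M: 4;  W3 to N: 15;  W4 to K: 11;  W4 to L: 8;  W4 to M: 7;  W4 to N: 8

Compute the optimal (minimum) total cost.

1580

An optimal shipping plan:
  W1→K: 5 × 3 = 15
  W1→L: 40 × 8 = 320
  W1→N: 45 × 5 = 225
  W2→M: 55 × 11 = 605
  W2→N: 15 × 5 = 75
  W3→M: 15 × 4 = 60
  W4→M: 40 × 7 = 280
Total = 15 + 320 + 225 + 605 + 75 + 60 + 280 = 1580.
(Supply check: W1 ships 90; W2 ships 70; W3 ships 15; W4 ships 40.)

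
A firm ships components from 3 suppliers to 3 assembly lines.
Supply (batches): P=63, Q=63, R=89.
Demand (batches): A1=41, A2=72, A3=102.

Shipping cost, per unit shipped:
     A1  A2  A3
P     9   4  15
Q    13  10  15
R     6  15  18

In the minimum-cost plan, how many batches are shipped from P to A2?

Optimal shipments:
  P->A2: 63 × 4 = 252
  Q->A2: 9 × 10 = 90
  Q->A3: 54 × 15 = 810
  R->A1: 41 × 6 = 246
  R->A3: 48 × 18 = 864
Total cost = 2262.
So P→A2 carries 63 batches.

63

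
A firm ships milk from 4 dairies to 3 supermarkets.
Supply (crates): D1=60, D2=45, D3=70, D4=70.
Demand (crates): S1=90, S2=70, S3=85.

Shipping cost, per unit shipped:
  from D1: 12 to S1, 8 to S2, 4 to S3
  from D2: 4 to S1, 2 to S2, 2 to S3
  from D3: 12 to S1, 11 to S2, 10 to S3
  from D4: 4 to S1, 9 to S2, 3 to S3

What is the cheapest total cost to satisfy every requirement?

1375

An optimal shipping plan:
  D1–S3: 60 × 4 = 240
  D2–S2: 45 × 2 = 90
  D3–S1: 20 × 12 = 240
  D3–S2: 25 × 11 = 275
  D3–S3: 25 × 10 = 250
  D4–S1: 70 × 4 = 280
Total = 240 + 90 + 240 + 275 + 250 + 280 = 1375.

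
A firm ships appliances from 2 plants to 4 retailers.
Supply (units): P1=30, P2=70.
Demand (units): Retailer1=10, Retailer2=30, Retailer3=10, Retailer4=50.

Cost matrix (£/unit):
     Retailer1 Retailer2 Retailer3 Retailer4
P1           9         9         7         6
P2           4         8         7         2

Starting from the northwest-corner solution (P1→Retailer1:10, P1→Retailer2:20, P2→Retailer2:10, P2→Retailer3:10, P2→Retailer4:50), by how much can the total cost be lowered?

50

Current plan cost = 10·9 + 20·9 + 10·8 + 10·7 + 50·2 = £520.
Optimal plan:
  P1→Retailer2: 20 × £9 = £180
  P1→Retailer3: 10 × £7 = £70
  P2→Retailer1: 10 × £4 = £40
  P2→Retailer2: 10 × £8 = £80
  P2→Retailer4: 50 × £2 = £100
Optimal cost = £470.
Saving = 520 − 470 = £50.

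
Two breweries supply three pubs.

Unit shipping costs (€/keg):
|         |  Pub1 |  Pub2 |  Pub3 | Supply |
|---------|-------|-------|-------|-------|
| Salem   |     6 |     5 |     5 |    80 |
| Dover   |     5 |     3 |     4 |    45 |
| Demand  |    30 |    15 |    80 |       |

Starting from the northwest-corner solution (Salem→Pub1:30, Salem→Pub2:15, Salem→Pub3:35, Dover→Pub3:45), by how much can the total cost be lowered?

Current plan cost = 30·6 + 15·5 + 35·5 + 45·4 = €610.
Optimal plan:
  Salem->Pub1: 30 × €6 = €180
  Salem->Pub3: 50 × €5 = €250
  Dover->Pub2: 15 × €3 = €45
  Dover->Pub3: 30 × €4 = €120
Optimal cost = €595.
Saving = 610 − 595 = €15.

15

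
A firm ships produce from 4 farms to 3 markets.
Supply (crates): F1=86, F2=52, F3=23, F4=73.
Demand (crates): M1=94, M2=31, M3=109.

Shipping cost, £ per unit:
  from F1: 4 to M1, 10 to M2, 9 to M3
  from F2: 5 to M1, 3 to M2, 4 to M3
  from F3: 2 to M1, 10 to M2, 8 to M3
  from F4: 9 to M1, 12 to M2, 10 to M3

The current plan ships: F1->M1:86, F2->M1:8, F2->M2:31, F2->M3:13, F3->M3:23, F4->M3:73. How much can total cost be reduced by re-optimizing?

Current plan cost = 86·4 + 8·5 + 31·3 + 13·4 + 23·8 + 73·10 = £1443.
Optimal plan:
  F1–M1: 71 crates
  F1–M3: 15 crates
  F2–M2: 31 crates
  F2–M3: 21 crates
  F3–M1: 23 crates
  F4–M3: 73 crates
Optimal cost = £1372.
Saving = 1443 − 1372 = £71.

71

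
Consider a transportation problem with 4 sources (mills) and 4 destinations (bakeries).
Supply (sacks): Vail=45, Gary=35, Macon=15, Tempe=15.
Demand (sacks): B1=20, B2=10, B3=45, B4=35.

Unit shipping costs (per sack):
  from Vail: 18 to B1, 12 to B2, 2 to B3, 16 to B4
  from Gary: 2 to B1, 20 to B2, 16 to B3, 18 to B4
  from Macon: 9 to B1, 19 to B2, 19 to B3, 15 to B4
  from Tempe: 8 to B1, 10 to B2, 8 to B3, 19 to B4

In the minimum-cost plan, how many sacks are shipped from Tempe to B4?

5

Solving gives:
  Vail–B3: 45 × 2 = 90
  Gary–B1: 20 × 2 = 40
  Gary–B4: 15 × 18 = 270
  Macon–B4: 15 × 15 = 225
  Tempe–B2: 10 × 10 = 100
  Tempe–B4: 5 × 19 = 95
Total cost = 820.
So Tempe→B4 carries 5 sacks.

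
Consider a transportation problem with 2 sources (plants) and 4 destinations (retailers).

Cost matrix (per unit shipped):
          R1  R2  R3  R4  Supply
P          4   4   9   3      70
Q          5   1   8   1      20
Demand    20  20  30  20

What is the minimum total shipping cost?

Optimal allocation:
  P–R1: 20 units
  P–R3: 30 units
  P–R4: 20 units
  Q–R2: 20 units
Total cost = 430.

430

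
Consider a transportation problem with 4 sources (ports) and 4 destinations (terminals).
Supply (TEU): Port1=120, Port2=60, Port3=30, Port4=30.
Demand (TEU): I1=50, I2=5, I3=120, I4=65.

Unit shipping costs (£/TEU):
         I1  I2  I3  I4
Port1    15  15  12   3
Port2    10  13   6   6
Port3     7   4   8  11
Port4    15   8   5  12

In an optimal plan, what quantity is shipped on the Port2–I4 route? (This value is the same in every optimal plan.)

Solving gives:
  Port1 to I1: 25 × £15 = £375
  Port1 to I3: 30 × £12 = £360
  Port1 to I4: 65 × £3 = £195
  Port2 to I3: 60 × £6 = £360
  Port3 to I1: 25 × £7 = £175
  Port3 to I2: 5 × £4 = £20
  Port4 to I3: 30 × £5 = £150
Total cost = £1635.
The route Port2→I4 is not used.

0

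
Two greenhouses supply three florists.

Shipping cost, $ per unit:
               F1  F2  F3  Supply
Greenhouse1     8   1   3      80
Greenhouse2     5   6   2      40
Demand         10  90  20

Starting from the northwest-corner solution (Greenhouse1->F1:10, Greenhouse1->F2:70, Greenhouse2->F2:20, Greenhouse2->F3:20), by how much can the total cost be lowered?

80

Current plan cost = 10·8 + 70·1 + 20·6 + 20·2 = $310.
Optimal plan:
  Greenhouse1->F2: 80 bunches
  Greenhouse2->F1: 10 bunches
  Greenhouse2->F2: 10 bunches
  Greenhouse2->F3: 20 bunches
Optimal cost = $230.
Saving = 310 − 230 = $80.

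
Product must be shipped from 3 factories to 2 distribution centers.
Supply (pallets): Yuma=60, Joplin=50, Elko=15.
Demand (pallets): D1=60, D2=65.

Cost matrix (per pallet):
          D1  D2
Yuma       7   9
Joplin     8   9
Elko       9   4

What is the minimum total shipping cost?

An optimal shipping plan:
  Yuma to D1: 60 × 7 = 420
  Joplin to D2: 50 × 9 = 450
  Elko to D2: 15 × 4 = 60
Total = 420 + 450 + 60 = 930.
(Supply check: Yuma ships 60; Joplin ships 50; Elko ships 15.)

930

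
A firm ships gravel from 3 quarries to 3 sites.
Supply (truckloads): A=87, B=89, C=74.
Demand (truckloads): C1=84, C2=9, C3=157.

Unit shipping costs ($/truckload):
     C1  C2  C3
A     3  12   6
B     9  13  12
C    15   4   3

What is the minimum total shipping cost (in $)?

One minimum-cost allocation:
  A to C3: 87 × $6 = $522
  B to C1: 84 × $9 = $756
  B to C2: 5 × $13 = $65
  C to C2: 4 × $4 = $16
  C to C3: 70 × $3 = $210
Total = 522 + 756 + 65 + 16 + 210 = $1569.

1569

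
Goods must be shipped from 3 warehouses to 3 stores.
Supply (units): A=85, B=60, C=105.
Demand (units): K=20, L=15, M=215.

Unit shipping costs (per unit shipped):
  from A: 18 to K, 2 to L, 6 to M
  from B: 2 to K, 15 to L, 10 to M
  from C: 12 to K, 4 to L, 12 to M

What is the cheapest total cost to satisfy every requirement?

2090

Optimal allocation:
  A–M: 85 units
  B–K: 20 units
  B–M: 40 units
  C–L: 15 units
  C–M: 90 units
Total cost = 2090.
(Supply check: A ships 85; B ships 60; C ships 105.)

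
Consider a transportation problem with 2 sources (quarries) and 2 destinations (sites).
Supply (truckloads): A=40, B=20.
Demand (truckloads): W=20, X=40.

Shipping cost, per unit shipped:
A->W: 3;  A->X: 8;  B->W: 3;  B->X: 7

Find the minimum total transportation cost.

360

Optimal allocation:
  A→W: 20 × 3 = 60
  A→X: 20 × 8 = 160
  B→X: 20 × 7 = 140
Total = 60 + 160 + 140 = 360.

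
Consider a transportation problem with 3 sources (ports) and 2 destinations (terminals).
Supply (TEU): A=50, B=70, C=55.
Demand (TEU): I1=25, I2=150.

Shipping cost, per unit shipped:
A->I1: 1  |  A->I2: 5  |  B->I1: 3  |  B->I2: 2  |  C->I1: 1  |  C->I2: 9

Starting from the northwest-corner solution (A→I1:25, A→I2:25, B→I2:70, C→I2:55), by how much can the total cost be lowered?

Current plan cost = 25·1 + 25·5 + 70·2 + 55·9 = 785.
Optimal plan:
  A->I2: 50 × 5 = 250
  B->I2: 70 × 2 = 140
  C->I1: 25 × 1 = 25
  C->I2: 30 × 9 = 270
Optimal cost = 685.
Saving = 785 − 685 = 100.

100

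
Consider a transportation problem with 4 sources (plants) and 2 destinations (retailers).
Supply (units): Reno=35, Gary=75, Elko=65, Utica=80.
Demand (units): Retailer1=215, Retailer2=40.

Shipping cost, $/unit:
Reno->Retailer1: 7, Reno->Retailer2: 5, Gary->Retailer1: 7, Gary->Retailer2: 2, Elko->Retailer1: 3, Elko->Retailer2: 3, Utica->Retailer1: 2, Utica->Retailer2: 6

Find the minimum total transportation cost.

925

A cheapest plan:
  Reno to Retailer1: 35 × $7 = $245
  Gary to Retailer1: 35 × $7 = $245
  Gary to Retailer2: 40 × $2 = $80
  Elko to Retailer1: 65 × $3 = $195
  Utica to Retailer1: 80 × $2 = $160
Total = 245 + 245 + 80 + 195 + 160 = $925.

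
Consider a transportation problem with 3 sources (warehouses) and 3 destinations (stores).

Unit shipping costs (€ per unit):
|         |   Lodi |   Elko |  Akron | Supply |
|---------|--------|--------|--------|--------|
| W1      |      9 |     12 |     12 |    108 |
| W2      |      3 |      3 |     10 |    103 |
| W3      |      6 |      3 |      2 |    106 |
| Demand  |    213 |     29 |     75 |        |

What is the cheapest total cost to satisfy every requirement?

1530

Optimal allocation:
  W1→Lodi: 108 × €9 = €972
  W2→Lodi: 103 × €3 = €309
  W3→Lodi: 2 × €6 = €12
  W3→Elko: 29 × €3 = €87
  W3→Akron: 75 × €2 = €150
Total = 972 + 309 + 12 + 87 + 150 = €1530.
(Supply check: W1 ships 108; W2 ships 103; W3 ships 106.)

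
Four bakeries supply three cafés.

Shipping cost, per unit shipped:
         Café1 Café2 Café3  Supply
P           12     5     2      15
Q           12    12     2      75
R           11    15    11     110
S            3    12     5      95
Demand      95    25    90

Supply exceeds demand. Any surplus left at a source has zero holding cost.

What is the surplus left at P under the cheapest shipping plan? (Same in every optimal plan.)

An optimal plan:
  P–Café2: 15 trays
  Q–Café3: 75 trays
  R–Café2: 10 trays
  R–Café3: 15 trays
  S–Café1: 95 trays
Total cost = 825.
P ships 15 of its 15, leaving 0.

0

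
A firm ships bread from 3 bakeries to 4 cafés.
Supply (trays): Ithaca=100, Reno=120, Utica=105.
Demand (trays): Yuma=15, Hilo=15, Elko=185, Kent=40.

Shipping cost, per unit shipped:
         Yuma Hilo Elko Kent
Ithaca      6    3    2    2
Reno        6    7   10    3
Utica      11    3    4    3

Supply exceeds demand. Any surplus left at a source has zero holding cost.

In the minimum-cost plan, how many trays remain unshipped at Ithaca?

Minimum-cost shipments:
  Ithaca→Elko: 100 trays
  Reno→Yuma: 15 trays
  Reno→Kent: 35 trays
  Utica→Hilo: 15 trays
  Utica→Elko: 85 trays
  Utica→Kent: 5 trays
Total cost = 795.
Ithaca ships 100 of its 100, leaving 0.

0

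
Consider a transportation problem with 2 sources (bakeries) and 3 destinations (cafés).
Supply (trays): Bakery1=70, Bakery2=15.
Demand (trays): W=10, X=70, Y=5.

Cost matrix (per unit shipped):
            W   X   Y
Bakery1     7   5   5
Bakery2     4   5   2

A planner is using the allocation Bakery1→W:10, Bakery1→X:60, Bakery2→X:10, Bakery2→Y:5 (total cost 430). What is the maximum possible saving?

30

Current plan cost = 10·7 + 60·5 + 10·5 + 5·2 = 430.
Optimal plan:
  Bakery1->X: 70 × 5 = 350
  Bakery2->W: 10 × 4 = 40
  Bakery2->Y: 5 × 2 = 10
Optimal cost = 400.
Saving = 430 − 400 = 30.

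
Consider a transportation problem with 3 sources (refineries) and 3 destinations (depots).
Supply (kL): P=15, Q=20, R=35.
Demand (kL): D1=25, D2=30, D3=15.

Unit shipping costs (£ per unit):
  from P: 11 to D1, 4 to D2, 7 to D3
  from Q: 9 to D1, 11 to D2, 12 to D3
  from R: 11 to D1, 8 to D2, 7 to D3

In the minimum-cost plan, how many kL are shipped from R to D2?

The minimum-cost plan:
  P→D2: 15 × £4 = £60
  Q→D1: 20 × £9 = £180
  R→D1: 5 × £11 = £55
  R→D2: 15 × £8 = £120
  R→D3: 15 × £7 = £105
Total cost = £520.
So R→D2 carries 15 kL.

15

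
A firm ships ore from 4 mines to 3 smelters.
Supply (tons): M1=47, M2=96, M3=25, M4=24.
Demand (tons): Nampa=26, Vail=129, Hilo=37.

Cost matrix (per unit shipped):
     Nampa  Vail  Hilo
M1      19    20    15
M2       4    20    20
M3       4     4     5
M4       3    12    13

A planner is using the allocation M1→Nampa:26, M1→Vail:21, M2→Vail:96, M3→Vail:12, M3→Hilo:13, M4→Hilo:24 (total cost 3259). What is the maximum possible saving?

612

Current plan cost = 26·19 + 21·20 + 96·20 + 12·4 + 13·5 + 24·13 = 3259.
Optimal plan:
  M1→Vail: 10 × 20 = 200
  M1→Hilo: 37 × 15 = 555
  M2→Nampa: 26 × 4 = 104
  M2→Vail: 70 × 20 = 1400
  M3→Vail: 25 × 4 = 100
  M4→Vail: 24 × 12 = 288
Optimal cost = 2647.
Saving = 3259 − 2647 = 612.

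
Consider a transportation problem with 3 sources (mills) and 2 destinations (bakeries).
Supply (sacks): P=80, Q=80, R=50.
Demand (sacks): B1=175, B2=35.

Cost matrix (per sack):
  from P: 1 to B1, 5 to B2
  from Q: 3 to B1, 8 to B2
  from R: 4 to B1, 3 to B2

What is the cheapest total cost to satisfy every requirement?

A cheapest plan:
  P to B1: 80 sacks
  Q to B1: 80 sacks
  R to B1: 15 sacks
  R to B2: 35 sacks
Total cost = 485.
(Supply check: P ships 80; Q ships 80; R ships 50.)

485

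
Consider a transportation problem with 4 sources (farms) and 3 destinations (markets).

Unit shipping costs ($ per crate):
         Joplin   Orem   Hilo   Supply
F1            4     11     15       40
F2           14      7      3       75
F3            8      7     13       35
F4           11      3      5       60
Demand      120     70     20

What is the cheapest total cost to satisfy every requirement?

One minimum-cost allocation:
  F1→Joplin: 40 crates
  F2→Joplin: 45 crates
  F2→Orem: 10 crates
  F2→Hilo: 20 crates
  F3→Joplin: 35 crates
  F4→Orem: 60 crates
Total cost = $1380.

1380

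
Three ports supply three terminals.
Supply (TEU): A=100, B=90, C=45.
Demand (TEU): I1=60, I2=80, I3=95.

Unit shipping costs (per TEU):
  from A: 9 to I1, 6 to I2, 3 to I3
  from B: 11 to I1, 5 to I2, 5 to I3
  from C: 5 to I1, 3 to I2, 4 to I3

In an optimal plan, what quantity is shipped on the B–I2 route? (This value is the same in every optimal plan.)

80

Solving gives:
  A→I1: 5 × 9 = 45
  A→I3: 95 × 3 = 285
  B→I1: 10 × 11 = 110
  B→I2: 80 × 5 = 400
  C→I1: 45 × 5 = 225
Total cost = 1065.
So B→I2 carries 80 TEU.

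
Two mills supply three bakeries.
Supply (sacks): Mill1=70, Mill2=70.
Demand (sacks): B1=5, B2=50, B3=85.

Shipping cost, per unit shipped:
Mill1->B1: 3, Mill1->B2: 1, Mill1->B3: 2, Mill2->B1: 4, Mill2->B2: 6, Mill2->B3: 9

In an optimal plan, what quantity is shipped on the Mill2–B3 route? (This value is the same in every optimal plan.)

15

Optimal shipments:
  Mill1–B3: 70 sacks
  Mill2–B1: 5 sacks
  Mill2–B2: 50 sacks
  Mill2–B3: 15 sacks
Total cost = 595.
So Mill2→B3 carries 15 sacks.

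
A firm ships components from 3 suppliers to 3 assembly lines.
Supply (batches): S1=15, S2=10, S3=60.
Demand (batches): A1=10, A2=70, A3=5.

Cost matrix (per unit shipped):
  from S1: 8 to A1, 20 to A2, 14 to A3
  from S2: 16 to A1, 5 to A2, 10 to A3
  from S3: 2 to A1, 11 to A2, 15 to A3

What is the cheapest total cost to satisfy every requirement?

An optimal shipping plan:
  S1–A1: 10 batches
  S1–A3: 5 batches
  S2–A2: 10 batches
  S3–A2: 60 batches
Total cost = 860.

860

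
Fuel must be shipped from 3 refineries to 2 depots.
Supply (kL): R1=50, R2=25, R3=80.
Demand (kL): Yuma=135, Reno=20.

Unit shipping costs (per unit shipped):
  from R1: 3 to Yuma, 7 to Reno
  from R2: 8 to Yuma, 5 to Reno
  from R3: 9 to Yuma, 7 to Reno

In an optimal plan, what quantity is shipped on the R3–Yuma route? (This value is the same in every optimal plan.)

The minimum-cost plan:
  R1→Yuma: 50 × 3 = 150
  R2→Yuma: 5 × 8 = 40
  R2→Reno: 20 × 5 = 100
  R3→Yuma: 80 × 9 = 720
Total cost = 1010.
So R3→Yuma carries 80 kL.

80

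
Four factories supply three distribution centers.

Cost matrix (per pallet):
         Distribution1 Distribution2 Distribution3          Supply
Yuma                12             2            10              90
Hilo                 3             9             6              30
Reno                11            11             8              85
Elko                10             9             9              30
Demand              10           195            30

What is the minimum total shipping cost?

Optimal allocation:
  Yuma→Distribution2: 90 × 2 = 180
  Hilo→Distribution1: 10 × 3 = 30
  Hilo→Distribution3: 20 × 6 = 120
  Reno→Distribution2: 75 × 11 = 825
  Reno→Distribution3: 10 × 8 = 80
  Elko→Distribution2: 30 × 9 = 270
Total = 180 + 30 + 120 + 825 + 80 + 270 = 1505.

1505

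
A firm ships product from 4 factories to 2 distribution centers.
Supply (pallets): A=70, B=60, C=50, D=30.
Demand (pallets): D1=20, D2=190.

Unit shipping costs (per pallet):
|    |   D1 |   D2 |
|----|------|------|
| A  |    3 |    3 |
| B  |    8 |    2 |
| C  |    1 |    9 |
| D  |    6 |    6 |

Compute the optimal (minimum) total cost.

800

An optimal shipping plan:
  A to D2: 70 pallets
  B to D2: 60 pallets
  C to D1: 20 pallets
  C to D2: 30 pallets
  D to D2: 30 pallets
Total cost = 800.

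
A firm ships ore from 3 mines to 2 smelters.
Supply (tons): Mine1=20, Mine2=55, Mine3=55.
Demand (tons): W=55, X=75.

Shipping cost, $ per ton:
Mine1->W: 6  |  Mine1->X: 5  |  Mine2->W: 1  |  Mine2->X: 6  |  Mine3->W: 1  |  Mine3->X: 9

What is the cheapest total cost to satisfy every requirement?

485

One minimum-cost allocation:
  Mine1→X: 20 × $5 = $100
  Mine2→X: 55 × $6 = $330
  Mine3→W: 55 × $1 = $55
Total = 100 + 330 + 55 = $485.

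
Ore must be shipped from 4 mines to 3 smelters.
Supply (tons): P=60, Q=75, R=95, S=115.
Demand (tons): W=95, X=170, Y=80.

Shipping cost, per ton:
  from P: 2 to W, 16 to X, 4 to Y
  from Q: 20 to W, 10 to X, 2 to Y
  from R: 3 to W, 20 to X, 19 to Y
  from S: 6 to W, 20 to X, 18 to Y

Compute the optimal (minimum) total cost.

Optimal allocation:
  P to Y: 60 × 4 = 240
  Q to X: 55 × 10 = 550
  Q to Y: 20 × 2 = 40
  R to W: 95 × 3 = 285
  S to X: 115 × 20 = 2300
Total = 240 + 550 + 40 + 285 + 2300 = 3415.

3415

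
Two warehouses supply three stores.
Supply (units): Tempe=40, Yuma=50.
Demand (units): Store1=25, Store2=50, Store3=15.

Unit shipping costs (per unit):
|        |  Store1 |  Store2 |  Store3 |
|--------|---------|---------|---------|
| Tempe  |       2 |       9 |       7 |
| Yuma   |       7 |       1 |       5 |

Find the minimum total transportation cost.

A cheapest plan:
  Tempe to Store1: 25 × 2 = 50
  Tempe to Store3: 15 × 7 = 105
  Yuma to Store2: 50 × 1 = 50
Total = 50 + 105 + 50 = 205.
(Supply check: Tempe ships 40; Yuma ships 50.)

205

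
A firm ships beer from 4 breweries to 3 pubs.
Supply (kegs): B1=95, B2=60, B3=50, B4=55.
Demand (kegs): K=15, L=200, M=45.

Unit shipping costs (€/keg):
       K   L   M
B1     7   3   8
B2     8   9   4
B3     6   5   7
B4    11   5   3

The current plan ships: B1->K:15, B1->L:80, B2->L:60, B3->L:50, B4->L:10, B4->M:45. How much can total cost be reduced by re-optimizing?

210

Current plan cost = 15·7 + 80·3 + 60·9 + 50·5 + 10·5 + 45·3 = €1320.
Optimal plan:
  B1–L: 95 × €3 = €285
  B2–K: 15 × €8 = €120
  B2–M: 45 × €4 = €180
  B3–L: 50 × €5 = €250
  B4–L: 55 × €5 = €275
Optimal cost = €1110.
Saving = 1320 − 1110 = €210.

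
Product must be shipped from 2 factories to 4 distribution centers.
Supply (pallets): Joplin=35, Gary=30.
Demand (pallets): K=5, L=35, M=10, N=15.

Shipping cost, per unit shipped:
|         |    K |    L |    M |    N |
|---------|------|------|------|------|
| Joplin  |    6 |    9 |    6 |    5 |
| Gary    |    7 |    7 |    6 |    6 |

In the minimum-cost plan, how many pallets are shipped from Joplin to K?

5

Solving gives:
  Joplin→K: 5 pallets
  Joplin→L: 5 pallets
  Joplin→M: 10 pallets
  Joplin→N: 15 pallets
  Gary→L: 30 pallets
Total cost = 420.
So Joplin→K carries 5 pallets.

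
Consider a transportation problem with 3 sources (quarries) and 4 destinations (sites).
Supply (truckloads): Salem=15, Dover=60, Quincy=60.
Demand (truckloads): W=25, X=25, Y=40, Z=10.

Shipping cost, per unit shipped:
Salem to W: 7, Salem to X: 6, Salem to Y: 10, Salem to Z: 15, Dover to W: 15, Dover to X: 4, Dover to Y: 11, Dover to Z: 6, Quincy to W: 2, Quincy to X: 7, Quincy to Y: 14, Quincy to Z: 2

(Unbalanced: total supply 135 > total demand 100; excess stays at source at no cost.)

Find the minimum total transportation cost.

595

A cheapest plan:
  Salem–Y: 15 × 10 = 150
  Dover–X: 25 × 4 = 100
  Dover–Y: 25 × 11 = 275
  Quincy–W: 25 × 2 = 50
  Quincy–Z: 10 × 2 = 20
Total = 150 + 100 + 275 + 50 + 20 = 595.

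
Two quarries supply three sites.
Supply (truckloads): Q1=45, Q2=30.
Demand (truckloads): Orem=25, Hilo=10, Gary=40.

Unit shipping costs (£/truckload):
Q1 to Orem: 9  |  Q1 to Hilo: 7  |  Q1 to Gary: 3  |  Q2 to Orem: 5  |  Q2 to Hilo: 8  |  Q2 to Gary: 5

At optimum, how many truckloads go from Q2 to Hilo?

5

The minimum-cost plan:
  Q1→Hilo: 5 × £7 = £35
  Q1→Gary: 40 × £3 = £120
  Q2→Orem: 25 × £5 = £125
  Q2→Hilo: 5 × £8 = £40
Total cost = £320.
So Q2→Hilo carries 5 truckloads.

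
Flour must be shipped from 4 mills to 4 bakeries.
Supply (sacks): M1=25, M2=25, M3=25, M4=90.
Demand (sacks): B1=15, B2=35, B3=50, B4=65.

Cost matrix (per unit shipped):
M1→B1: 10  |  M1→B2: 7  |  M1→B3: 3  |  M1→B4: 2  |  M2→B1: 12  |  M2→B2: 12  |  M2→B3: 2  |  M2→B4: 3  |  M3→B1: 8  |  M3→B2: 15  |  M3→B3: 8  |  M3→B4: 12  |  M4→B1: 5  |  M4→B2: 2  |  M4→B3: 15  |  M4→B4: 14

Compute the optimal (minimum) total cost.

One minimum-cost allocation:
  M1→B4: 25 sacks
  M2→B3: 25 sacks
  M3→B3: 25 sacks
  M4→B1: 15 sacks
  M4→B2: 35 sacks
  M4→B4: 40 sacks
Total cost = 1005.

1005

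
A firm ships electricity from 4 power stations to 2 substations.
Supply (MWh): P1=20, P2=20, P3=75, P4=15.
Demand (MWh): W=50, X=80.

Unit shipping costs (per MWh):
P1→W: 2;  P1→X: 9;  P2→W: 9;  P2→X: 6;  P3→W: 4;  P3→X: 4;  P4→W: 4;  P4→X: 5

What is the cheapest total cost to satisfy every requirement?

520

An optimal shipping plan:
  P1 to W: 20 × 2 = 40
  P2 to X: 20 × 6 = 120
  P3 to W: 15 × 4 = 60
  P3 to X: 60 × 4 = 240
  P4 to W: 15 × 4 = 60
Total = 40 + 120 + 60 + 240 + 60 = 520.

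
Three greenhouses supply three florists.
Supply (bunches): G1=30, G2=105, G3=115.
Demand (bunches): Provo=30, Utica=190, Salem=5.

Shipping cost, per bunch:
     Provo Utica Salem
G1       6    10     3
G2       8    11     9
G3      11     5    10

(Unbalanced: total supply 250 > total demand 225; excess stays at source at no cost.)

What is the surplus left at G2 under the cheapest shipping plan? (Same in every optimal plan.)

25

Minimum-cost shipments:
  G1 to Provo: 25 × 6 = 150
  G1 to Salem: 5 × 3 = 15
  G2 to Provo: 5 × 8 = 40
  G2 to Utica: 75 × 11 = 825
  G3 to Utica: 115 × 5 = 575
Total cost = 1605.
G2 ships 80 of its 105, leaving 25.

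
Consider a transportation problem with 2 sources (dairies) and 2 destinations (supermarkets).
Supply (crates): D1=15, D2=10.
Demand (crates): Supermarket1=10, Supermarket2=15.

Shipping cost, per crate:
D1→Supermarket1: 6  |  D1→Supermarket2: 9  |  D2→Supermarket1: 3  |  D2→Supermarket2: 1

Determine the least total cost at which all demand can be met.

115

A cheapest plan:
  D1 to Supermarket1: 10 × 6 = 60
  D1 to Supermarket2: 5 × 9 = 45
  D2 to Supermarket2: 10 × 1 = 10
Total = 60 + 45 + 10 = 115.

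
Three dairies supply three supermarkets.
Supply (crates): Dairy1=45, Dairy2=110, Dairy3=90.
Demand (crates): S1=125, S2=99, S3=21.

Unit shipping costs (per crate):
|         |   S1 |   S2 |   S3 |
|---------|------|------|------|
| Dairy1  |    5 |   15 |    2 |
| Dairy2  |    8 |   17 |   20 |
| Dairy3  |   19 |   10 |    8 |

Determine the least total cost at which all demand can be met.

One minimum-cost allocation:
  Dairy1->S1: 24 × 5 = 120
  Dairy1->S3: 21 × 2 = 42
  Dairy2->S1: 101 × 8 = 808
  Dairy2->S2: 9 × 17 = 153
  Dairy3->S2: 90 × 10 = 900
Total = 120 + 42 + 808 + 153 + 900 = 2023.

2023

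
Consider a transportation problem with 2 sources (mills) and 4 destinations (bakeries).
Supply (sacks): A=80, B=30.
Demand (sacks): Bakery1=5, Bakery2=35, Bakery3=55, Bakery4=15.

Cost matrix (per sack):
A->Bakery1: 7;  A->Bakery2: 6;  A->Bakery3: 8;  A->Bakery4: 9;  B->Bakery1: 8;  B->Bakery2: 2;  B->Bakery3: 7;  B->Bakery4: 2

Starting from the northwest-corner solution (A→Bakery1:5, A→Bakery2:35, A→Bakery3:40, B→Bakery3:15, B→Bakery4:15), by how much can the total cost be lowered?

Current plan cost = 5·7 + 35·6 + 40·8 + 15·7 + 15·2 = 700.
Optimal plan:
  A–Bakery1: 5 × 7 = 35
  A–Bakery2: 20 × 6 = 120
  A–Bakery3: 55 × 8 = 440
  B–Bakery2: 15 × 2 = 30
  B–Bakery4: 15 × 2 = 30
Optimal cost = 655.
Saving = 700 − 655 = 45.

45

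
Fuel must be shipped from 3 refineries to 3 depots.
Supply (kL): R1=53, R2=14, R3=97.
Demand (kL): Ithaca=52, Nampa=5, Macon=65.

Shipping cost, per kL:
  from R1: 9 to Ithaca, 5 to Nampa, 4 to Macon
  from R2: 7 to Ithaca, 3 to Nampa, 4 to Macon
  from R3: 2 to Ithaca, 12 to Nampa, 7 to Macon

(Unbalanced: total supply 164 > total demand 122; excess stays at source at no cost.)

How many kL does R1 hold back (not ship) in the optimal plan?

0

An optimal plan:
  R1→Macon: 53 × 4 = 212
  R2→Nampa: 5 × 3 = 15
  R2→Macon: 9 × 4 = 36
  R3→Ithaca: 52 × 2 = 104
  R3→Macon: 3 × 7 = 21
Total cost = 388.
R1 ships 53 of its 53, leaving 0.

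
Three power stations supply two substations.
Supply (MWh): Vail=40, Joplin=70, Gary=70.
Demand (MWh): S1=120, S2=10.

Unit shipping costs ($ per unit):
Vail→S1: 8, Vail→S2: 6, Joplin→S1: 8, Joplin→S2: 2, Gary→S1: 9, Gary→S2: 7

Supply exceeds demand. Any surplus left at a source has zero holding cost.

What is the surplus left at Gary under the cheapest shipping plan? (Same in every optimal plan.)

Minimum-cost shipments:
  Vail->S1: 40 × $8 = $320
  Joplin->S1: 60 × $8 = $480
  Joplin->S2: 10 × $2 = $20
  Gary->S1: 20 × $9 = $180
Total cost = $1000.
Gary ships 20 of its 70, leaving 50.

50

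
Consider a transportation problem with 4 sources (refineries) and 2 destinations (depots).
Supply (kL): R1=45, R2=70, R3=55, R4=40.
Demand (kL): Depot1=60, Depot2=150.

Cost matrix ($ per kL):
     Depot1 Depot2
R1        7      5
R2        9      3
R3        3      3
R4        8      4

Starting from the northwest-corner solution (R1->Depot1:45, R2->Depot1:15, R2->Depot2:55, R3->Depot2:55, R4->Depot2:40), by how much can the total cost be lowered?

Current plan cost = 45·7 + 15·9 + 55·3 + 55·3 + 40·4 = $940.
Optimal plan:
  R1->Depot1: 5 × $7 = $35
  R1->Depot2: 40 × $5 = $200
  R2->Depot2: 70 × $3 = $210
  R3->Depot1: 55 × $3 = $165
  R4->Depot2: 40 × $4 = $160
Optimal cost = $770.
Saving = 940 − 770 = $170.

170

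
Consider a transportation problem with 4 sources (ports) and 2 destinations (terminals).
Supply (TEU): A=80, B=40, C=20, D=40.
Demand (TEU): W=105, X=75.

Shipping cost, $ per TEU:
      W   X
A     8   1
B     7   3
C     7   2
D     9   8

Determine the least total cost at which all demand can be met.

895

Optimal allocation:
  A to W: 5 × $8 = $40
  A to X: 75 × $1 = $75
  B to W: 40 × $7 = $280
  C to W: 20 × $7 = $140
  D to W: 40 × $9 = $360
Total = 40 + 75 + 280 + 140 + 360 = $895.
(Supply check: A ships 80; B ships 40; C ships 20; D ships 40.)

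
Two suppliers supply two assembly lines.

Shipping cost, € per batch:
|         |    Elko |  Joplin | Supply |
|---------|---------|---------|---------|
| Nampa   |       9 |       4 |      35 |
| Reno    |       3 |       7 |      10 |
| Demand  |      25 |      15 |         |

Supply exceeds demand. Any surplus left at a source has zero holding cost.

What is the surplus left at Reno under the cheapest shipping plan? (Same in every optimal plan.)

0

Minimum-cost shipments:
  Nampa to Elko: 15 × €9 = €135
  Nampa to Joplin: 15 × €4 = €60
  Reno to Elko: 10 × €3 = €30
Total cost = €225.
Reno ships 10 of its 10, leaving 0.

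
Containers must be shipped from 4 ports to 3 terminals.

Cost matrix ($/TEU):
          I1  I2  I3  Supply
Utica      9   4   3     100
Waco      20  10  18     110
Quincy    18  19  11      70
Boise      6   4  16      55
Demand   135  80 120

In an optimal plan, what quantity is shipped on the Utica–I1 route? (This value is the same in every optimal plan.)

Optimal shipments:
  Utica->I1: 50 × $9 = $450
  Utica->I3: 50 × $3 = $150
  Waco->I1: 30 × $20 = $600
  Waco->I2: 80 × $10 = $800
  Quincy->I3: 70 × $11 = $770
  Boise->I1: 55 × $6 = $330
Total cost = $3100.
So Utica→I1 carries 50 TEU.

50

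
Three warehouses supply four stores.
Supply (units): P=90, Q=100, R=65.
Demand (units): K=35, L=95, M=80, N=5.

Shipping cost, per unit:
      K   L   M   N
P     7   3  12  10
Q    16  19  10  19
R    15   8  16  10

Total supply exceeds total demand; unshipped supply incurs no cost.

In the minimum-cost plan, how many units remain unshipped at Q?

20

An optimal plan:
  P–K: 35 × 7 = 245
  P–L: 55 × 3 = 165
  Q–M: 80 × 10 = 800
  R–L: 40 × 8 = 320
  R–N: 5 × 10 = 50
Total cost = 1580.
Q ships 80 of its 100, leaving 20.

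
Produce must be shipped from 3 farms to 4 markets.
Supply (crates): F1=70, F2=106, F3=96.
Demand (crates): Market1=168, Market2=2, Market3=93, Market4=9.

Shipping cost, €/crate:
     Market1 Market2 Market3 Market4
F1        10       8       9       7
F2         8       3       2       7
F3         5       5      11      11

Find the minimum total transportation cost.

1433

Optimal allocation:
  F1->Market1: 61 × €10 = €610
  F1->Market4: 9 × €7 = €63
  F2->Market1: 11 × €8 = €88
  F2->Market2: 2 × €3 = €6
  F2->Market3: 93 × €2 = €186
  F3->Market1: 96 × €5 = €480
Total = 610 + 63 + 88 + 6 + 186 + 480 = €1433.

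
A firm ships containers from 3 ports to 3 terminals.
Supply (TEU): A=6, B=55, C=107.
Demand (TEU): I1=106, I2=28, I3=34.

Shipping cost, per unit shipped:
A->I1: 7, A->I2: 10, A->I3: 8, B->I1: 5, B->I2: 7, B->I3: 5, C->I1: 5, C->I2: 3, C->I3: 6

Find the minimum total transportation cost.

796

An optimal shipping plan:
  A→I1: 6 × 7 = 42
  B→I1: 21 × 5 = 105
  B→I3: 34 × 5 = 170
  C→I1: 79 × 5 = 395
  C→I2: 28 × 3 = 84
Total = 42 + 105 + 170 + 395 + 84 = 796.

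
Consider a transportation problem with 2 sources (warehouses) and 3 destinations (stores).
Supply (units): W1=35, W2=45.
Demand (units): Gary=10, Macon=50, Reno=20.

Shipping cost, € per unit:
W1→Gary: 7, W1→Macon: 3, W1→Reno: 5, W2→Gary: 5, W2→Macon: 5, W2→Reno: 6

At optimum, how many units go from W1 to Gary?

Solving gives:
  W1 to Macon: 35 × €3 = €105
  W2 to Gary: 10 × €5 = €50
  W2 to Macon: 15 × €5 = €75
  W2 to Reno: 20 × €6 = €120
Total cost = €350.
The route W1→Gary is not used.

0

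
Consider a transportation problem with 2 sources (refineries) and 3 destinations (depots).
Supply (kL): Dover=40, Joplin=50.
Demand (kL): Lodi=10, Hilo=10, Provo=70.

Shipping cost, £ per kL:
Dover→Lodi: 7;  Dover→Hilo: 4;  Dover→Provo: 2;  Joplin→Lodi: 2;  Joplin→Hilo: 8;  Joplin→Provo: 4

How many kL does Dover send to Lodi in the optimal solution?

Solving gives:
  Dover–Hilo: 10 kL
  Dover–Provo: 30 kL
  Joplin–Lodi: 10 kL
  Joplin–Provo: 40 kL
Total cost = £280.
The route Dover→Lodi is not used.

0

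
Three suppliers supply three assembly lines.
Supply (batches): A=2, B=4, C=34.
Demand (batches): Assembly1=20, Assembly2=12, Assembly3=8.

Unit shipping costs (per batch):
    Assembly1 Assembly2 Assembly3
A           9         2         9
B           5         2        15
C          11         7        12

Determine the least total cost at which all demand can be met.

366

Optimal allocation:
  A to Assembly2: 2 × 2 = 4
  B to Assembly1: 4 × 5 = 20
  C to Assembly1: 16 × 11 = 176
  C to Assembly2: 10 × 7 = 70
  C to Assembly3: 8 × 12 = 96
Total = 4 + 20 + 176 + 70 + 96 = 366.
(Supply check: A ships 2; B ships 4; C ships 34.)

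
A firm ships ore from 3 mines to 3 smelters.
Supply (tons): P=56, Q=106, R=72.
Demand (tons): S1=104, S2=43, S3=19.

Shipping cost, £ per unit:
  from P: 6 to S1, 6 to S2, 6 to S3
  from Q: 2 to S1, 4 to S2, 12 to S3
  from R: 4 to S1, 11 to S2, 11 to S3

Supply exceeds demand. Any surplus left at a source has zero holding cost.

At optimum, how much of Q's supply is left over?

Minimum-cost shipments:
  P to S2: 37 × £6 = £222
  P to S3: 19 × £6 = £114
  Q to S1: 100 × £2 = £200
  Q to S2: 6 × £4 = £24
  R to S1: 4 × £4 = £16
Total cost = £576.
Q ships 106 of its 106, leaving 0.

0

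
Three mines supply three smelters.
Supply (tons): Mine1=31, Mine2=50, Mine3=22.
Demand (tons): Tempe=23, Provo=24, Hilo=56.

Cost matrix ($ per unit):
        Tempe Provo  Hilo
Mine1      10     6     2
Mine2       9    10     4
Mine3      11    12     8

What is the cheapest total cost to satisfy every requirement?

Optimal allocation:
  Mine1->Provo: 24 × $6 = $144
  Mine1->Hilo: 7 × $2 = $14
  Mine2->Tempe: 1 × $9 = $9
  Mine2->Hilo: 49 × $4 = $196
  Mine3->Tempe: 22 × $11 = $242
Total = 144 + 14 + 9 + 196 + 242 = $605.

605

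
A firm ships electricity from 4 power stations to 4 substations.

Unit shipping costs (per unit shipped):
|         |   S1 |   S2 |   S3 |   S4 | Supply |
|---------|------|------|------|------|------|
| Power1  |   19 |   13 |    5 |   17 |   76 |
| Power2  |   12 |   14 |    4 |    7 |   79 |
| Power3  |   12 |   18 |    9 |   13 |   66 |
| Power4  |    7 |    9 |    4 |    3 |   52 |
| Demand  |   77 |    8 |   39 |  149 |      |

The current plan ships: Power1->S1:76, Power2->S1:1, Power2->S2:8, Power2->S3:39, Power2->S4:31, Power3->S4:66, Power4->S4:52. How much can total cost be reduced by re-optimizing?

640

Current plan cost = 76·19 + 1·12 + 8·14 + 39·4 + 31·7 + 66·13 + 52·3 = 2955.
Optimal plan:
  Power1 to S1: 11 MWh
  Power1 to S2: 8 MWh
  Power1 to S3: 39 MWh
  Power1 to S4: 18 MWh
  Power2 to S4: 79 MWh
  Power3 to S1: 66 MWh
  Power4 to S4: 52 MWh
Optimal cost = 2315.
Saving = 2955 − 2315 = 640.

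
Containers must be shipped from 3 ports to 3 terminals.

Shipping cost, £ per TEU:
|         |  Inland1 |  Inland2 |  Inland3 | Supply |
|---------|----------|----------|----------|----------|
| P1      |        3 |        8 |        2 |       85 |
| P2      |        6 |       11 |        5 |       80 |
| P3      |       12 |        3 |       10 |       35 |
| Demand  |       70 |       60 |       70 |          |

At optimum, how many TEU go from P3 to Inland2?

The minimum-cost plan:
  P1→Inland2: 25 × £8 = £200
  P1→Inland3: 60 × £2 = £120
  P2→Inland1: 70 × £6 = £420
  P2→Inland3: 10 × £5 = £50
  P3→Inland2: 35 × £3 = £105
Total cost = £895.
So P3→Inland2 carries 35 TEU.

35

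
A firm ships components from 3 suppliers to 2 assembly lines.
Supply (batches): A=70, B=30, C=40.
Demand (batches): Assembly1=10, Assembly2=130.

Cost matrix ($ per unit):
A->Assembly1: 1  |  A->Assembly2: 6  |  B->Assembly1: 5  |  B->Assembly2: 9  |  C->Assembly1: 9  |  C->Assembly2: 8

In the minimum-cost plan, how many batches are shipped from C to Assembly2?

40

Solving gives:
  A–Assembly1: 10 × $1 = $10
  A–Assembly2: 60 × $6 = $360
  B–Assembly2: 30 × $9 = $270
  C–Assembly2: 40 × $8 = $320
Total cost = $960.
So C→Assembly2 carries 40 batches.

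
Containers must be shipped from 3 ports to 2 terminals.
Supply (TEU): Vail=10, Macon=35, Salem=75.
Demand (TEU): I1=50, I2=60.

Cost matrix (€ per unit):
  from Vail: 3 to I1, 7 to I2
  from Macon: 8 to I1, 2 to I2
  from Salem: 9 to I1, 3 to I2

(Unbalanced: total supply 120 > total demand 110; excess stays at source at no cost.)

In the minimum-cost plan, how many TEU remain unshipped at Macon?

An optimal plan:
  Vail–I1: 10 × €3 = €30
  Macon–I2: 35 × €2 = €70
  Salem–I1: 40 × €9 = €360
  Salem–I2: 25 × €3 = €75
Total cost = €535.
Macon ships 35 of its 35, leaving 0.

0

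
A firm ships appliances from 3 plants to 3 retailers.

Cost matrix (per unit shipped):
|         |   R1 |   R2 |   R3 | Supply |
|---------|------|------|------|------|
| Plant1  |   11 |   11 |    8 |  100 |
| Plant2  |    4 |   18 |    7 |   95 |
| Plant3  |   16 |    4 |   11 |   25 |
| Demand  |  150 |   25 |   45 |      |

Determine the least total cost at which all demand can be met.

Optimal allocation:
  Plant1–R1: 55 × 11 = 605
  Plant1–R3: 45 × 8 = 360
  Plant2–R1: 95 × 4 = 380
  Plant3–R2: 25 × 4 = 100
Total = 605 + 360 + 380 + 100 = 1445.

1445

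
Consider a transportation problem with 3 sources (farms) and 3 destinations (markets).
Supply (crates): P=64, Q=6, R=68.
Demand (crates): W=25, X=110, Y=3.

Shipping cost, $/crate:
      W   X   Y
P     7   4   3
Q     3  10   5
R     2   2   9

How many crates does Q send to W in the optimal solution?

Optimal shipments:
  P→X: 61 × $4 = $244
  P→Y: 3 × $3 = $9
  Q→W: 6 × $3 = $18
  R→W: 19 × $2 = $38
  R→X: 49 × $2 = $98
Total cost = $407.
So Q→W carries 6 crates.

6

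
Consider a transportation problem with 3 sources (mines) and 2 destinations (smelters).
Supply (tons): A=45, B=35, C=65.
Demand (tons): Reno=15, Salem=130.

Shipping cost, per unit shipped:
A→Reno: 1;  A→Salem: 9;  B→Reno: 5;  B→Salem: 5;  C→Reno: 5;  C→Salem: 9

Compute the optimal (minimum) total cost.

A cheapest plan:
  A–Reno: 15 × 1 = 15
  A–Salem: 30 × 9 = 270
  B–Salem: 35 × 5 = 175
  C–Salem: 65 × 9 = 585
Total = 15 + 270 + 175 + 585 = 1045.

1045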